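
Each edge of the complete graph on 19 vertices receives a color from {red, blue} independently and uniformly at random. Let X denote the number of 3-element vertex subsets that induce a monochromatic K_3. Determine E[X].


Let X = Σ_S X_S over the C(19, 3) = 969 subsets S of size 3, where X_S = 1 if the K_3 on S is monochromatic.
For a fixed S, the K_3 on S has C(3, 2) = 3 edges. P[all 3 edges red] = (1/2)^3, and likewise for blue, so P[monochromatic] = 2·(1/2)^3 = 2^{1 − 3} = 1/4.
By linearity of expectation: E[X] = C(19, 3) · 2^{1 − 3} = 969 · 1/4 = 969/4.
Numerically: E[X] ≈ 242.250.

E[X] = C(19,3)·2^(1−C(3,2)) = 969/4 ≈ 242.250.


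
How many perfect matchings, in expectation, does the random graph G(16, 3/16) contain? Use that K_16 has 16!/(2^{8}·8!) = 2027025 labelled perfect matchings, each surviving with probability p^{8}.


K_16 has 16!/(2^{8}·8!) = 2027025 labelled perfect matchings.
For each such perfect matching H, let X_H = 1 if all 8 edges of H are present in G. Then P[X_H = 1] = p^{8} = (3/16)^{8} = 6561/4294967296.
By linearity of expectation: E[X] = Σ_H E[X_H] = 2027025 · p^{8} = 2027025 · 6561/4294967296 = 13299311025/4294967296.
Numerically: E[X] ≈ 3.1.

E[X] = 2027025 · (3/16)^{8} = 13299311025/4294967296 ≈ 3.1.


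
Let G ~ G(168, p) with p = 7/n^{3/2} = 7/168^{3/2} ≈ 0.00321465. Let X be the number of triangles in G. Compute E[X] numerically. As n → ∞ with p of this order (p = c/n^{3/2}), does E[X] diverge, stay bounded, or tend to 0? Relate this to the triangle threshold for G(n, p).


Number of potential triangles: C(168, 3) = 776216.
Each occurs with probability p³ ≈ (0.00321465)³ ≈ 3.32202084e-08.
By linearity: E[X] = C(168, 3)·p³ ≈ 776216 · 3.32202084e-08 ≈ 0.025786.
Since α = 3/2 > 1, p = c/n^{3/2} = o(1/n) is below the triangle threshold p ~ 1/n. Asymptotically E[X] ~ (c³/6)·n^{3(1−α)} = (7³/6)·n^{-1.5} → 0, so by Markov's inequality G has no triangles w.h.p.

E[X] ≈ 0.025786; in regime p = Θ(1/n^{3/2}) E[X] tends to 0 (below the triangle threshold p ~ 1/n).


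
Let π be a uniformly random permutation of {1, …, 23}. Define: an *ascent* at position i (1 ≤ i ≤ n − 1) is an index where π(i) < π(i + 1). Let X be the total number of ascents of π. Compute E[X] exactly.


Write X = Σ X_I over i = 1, …, 22, with X_I the indicator of one ascent.
There are 22 indicators.
For each fixed i, the pair (π(i), π(i+1)) is a uniformly random ordered pair of distinct values from {1, …, 23}; by symmetry P[π(i) < π(i+1)] = 1/2.
By linearity: E[X] = 22 · (1/2) = (23 − 1) · (1/2) = 11 ≈ 11.00000.

E[X] = 11 = 11.00000.


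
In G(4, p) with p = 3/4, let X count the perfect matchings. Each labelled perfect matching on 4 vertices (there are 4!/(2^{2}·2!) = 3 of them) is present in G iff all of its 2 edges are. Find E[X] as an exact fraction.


K_4 has 4!/(2^{2}·2!) = 3 labelled perfect matchings.
For each such perfect matching H, let X_H = 1 if all 2 edges of H are present in G. Then P[X_H = 1] = p^{2} = (3/4)^{2} = 9/16.
Summing the indicators: E[X] = Σ_H E[X_H] = 3 · p^{2} = 3 · 9/16 = 27/16.
Numerically: E[X] ≈ 1.6875.

E[X] = 3 · (3/4)^{2} = 27/16 ≈ 1.6875.


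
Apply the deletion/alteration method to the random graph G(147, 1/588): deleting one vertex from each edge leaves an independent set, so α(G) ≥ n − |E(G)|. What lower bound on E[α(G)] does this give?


E[|E(G)|] = C(147, 2)·p = 10731 · (1/588) = 73/4.
E[α(G)] ≥ n − E[|E(G)|] = 147 − 73/4 = 515/4.
Numerically: ≈ 128.750.
(This is only a lower bound; the true E[α(G)] may be larger.)

E[α(G)] ≥ 515/4 ≈ 128.750.


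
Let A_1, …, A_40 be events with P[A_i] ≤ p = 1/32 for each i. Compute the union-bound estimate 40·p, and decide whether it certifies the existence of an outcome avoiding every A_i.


Union bound: P[∪_{i=1}^{40} A_i] ≤ Σ_i P[A_i] ≤ 40·p = 40·(1/32) = 5/4.
Numerically: 5/4 ≈ 1.250.
Is 5/4 < 1? NO.
Since the bound 5/4 is ≥ 1, the union bound is uninformative here; it does NOT by itself certify existence.

40·p = 5/4 ≈ 1.250; existence NOT certified by the union bound.


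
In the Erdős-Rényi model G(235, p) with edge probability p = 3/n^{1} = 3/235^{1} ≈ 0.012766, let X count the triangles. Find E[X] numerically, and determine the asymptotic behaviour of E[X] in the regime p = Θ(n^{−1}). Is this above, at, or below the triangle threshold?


Number of potential triangles: C(235, 3) = 2135445.
Each occurs with probability p³ ≈ (0.012766)³ ≈ 2.0804639e-06.
By linearity: E[X] = C(235, 3)·p³ ≈ 2135445 · 2.0804639e-06 ≈ 4.44272.
Here α = 1, so p = 3/n is exactly at the triangle threshold p ~ 1/n. Asymptotically E[X] → c³/6 = 3³/6 = 9/2 ≈ 4.50000, a bounded constant. In this regime the triangle count is asymptotically Poisson(c³/6).

E[X] ≈ 4.44272; in regime p = Θ(1/n^{1}) E[X] stays bounded (at the triangle threshold p ~ 1/n).


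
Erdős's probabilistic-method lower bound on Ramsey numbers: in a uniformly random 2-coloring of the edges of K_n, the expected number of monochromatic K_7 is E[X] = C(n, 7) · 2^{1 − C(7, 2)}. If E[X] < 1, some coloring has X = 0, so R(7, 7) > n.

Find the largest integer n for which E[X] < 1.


We need C(n, 7) · 2^{1 − 21} < 1, i.e. C(n, 7) < 2^{21 − 1} = 1048576.
Check values of n near the boundary:
  n = 23: C(23, 7) = 245157; 245157 < 1048576? YES
  n = 24: C(24, 7) = 346104; 346104 < 1048576? YES
  n = 25: C(25, 7) = 480700; 480700 < 1048576? YES
  n = 26: C(26, 7) = 657800; 657800 < 1048576? YES
  n = 27: C(27, 7) = 888030; 888030 < 1048576? YES
  n = 28: C(28, 7) = 1184040; 1184040 < 1048576? NO
  n = 29: C(29, 7) = 1560780; 1560780 < 1048576? NO
The largest n with C(n, 7) < 1048576 is n = 27 (where E[X] = 444015/524288 ≈ 0.84689). Hence R(7, 7) > 27, i.e. R(7, 7) ≥ 28.

Largest n = 27; hence R(7, 7) > 27.


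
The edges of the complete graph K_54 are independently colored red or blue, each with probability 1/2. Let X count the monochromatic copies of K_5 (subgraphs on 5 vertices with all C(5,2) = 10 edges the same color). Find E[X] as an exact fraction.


Let X = Σ_S X_S over the C(54, 5) = 3162510 subsets S of size 5, where X_S = 1 if the K_5 on S is monochromatic.
For a fixed S, the K_5 on S has C(5, 2) = 10 edges. P[all 10 edges red] = (1/2)^10, and likewise for blue, so P[monochromatic] = 2·(1/2)^10 = 2^{1 − 10} = 1/512.
By linearity of expectation: E[X] = C(54, 5) · 2^{1 − 10} = 3162510 · 1/512 = 1581255/256.
Numerically: E[X] ≈ 6176.77734.

E[X] = C(54,5)·2^(1−C(5,2)) = 1581255/256 ≈ 6176.77734.


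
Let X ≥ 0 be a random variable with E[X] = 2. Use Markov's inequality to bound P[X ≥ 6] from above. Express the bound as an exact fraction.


μ = E[X] = 2, a = 6.
Markov: P[X ≥ 6] ≤ μ/a = (2)/6 = 1/3.
Numerically: ≈ 0.3333.
(Since a = 6 > μ = 2.0000, the bound 1/3 is < 1 and informative.)

P[X ≥ 6] ≤ 1/3 ≈ 0.3333.


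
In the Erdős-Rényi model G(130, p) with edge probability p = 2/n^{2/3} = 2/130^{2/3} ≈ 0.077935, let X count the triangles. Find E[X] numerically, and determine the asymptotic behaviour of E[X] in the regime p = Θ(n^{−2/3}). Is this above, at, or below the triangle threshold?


Number of potential triangles: C(130, 3) = 357760.
Each occurs with probability p³ ≈ (0.077935)³ ≈ 4.7337278e-04.
By linearity: E[X] = C(130, 3)·p³ ≈ 357760 · 4.7337278e-04 ≈ 169.35385.
Since α = 2/3 < 1, p = c/n^{2/3} ≫ 1/n is above the triangle threshold p ~ 1/n. Asymptotically E[X] ~ (c³/6)·n^{3(1−α)} = (2³/6)·n^{1} → ∞; triangles are abundant w.h.p.

E[X] ≈ 169.35385; in regime p = Θ(1/n^{2/3}) E[X] diverges (above the triangle threshold p ~ 1/n).


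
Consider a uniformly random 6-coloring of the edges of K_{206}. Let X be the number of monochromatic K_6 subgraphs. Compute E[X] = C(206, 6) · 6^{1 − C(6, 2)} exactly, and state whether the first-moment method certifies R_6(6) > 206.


E[X] = C(206, 6) · 6^{1 − 15} = 98619368491 · 6^{−14} = 98619368491/78364164096.
As a reduced fraction: E[X] = 98619368491/78364164096 ≈ 1.2585.
Is E[X] < 1? NO.
Since E[X] ≥ 1, the first-moment bound is inconclusive at n = 206; it does NOT by itself certify R_6(6) > 206.

E[X] = 98619368491/78364164096 ≈ 1.2585; E[X] ≥ 1; first-moment method inconclusive here.


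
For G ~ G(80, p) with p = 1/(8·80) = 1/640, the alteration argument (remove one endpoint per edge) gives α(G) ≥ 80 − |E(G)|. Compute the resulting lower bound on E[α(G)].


E[|E(G)|] = C(80, 2)·p = 3160 · (1/640) = 79/16.
E[α(G)] ≥ n − E[|E(G)|] = 80 − 79/16 = 1201/16.
Numerically: ≈ 75.062.
(This is only a lower bound; the true E[α(G)] may be larger.)

E[α(G)] ≥ 1201/16 ≈ 75.062.


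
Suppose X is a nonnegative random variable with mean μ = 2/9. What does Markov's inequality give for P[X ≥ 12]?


μ = E[X] = 2/9, a = 12.
Markov: P[X ≥ 12] ≤ μ/a = (2/9)/12 = 1/54.
Numerically: ≈ 0.018519.
(Since a = 12 > μ = 0.222222, the bound 1/54 is < 1 and informative.)

P[X ≥ 12] ≤ 1/54 ≈ 0.018519.


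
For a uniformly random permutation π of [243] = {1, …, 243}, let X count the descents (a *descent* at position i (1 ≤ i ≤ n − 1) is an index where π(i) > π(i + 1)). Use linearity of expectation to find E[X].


Write X = Σ X_I over i = 1, …, 242, with X_I the indicator of one descent.
There are 242 indicators.
For each fixed i, the pair (π(i), π(i+1)) is a uniformly random ordered pair of distinct values from {1, …, 243}; by symmetry P[π(i) > π(i+1)] = 1/2.
By linearity: E[X] = 242 · (1/2) = (243 − 1) · (1/2) = 121 ≈ 121.0000.

E[X] = 121 = 121.0000.


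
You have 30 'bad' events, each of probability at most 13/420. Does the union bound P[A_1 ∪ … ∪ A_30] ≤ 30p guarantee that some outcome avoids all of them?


Union bound: P[∪_{i=1}^{30} A_i] ≤ Σ_i P[A_i] ≤ 30·p = 30·(13/420) = 13/14.
Numerically: 13/14 ≈ 0.929.
Is 13/14 < 1? YES.
Since P[∪ A_i] ≤ 13/14 < 1, the complement has P[∩ A_i^c] ≥ 1 − 13/14 = 1/14 > 0, so some outcome avoids every A_i.

30·p = 13/14 ≈ 0.929; existence CERTIFIED by the union bound.


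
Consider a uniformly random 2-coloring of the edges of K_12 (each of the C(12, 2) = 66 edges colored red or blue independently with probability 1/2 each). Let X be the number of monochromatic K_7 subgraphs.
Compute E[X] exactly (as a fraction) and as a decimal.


Let X = Σ_S X_S over the C(12, 7) = 792 subsets S of size 7, where X_S = 1 if the K_7 on S is monochromatic.
For a fixed S, the K_7 on S has C(7, 2) = 21 edges. P[all 21 edges red] = (1/2)^21, and likewise for blue, so P[monochromatic] = 2·(1/2)^21 = 2^{1 − 21} = 1/1048576.
By linearity: E[X] = C(12, 7) · 2^{1 − 21} = 792 · 1/1048576 = 99/131072.
Numerically: E[X] ≈ 0.0008.

E[X] = C(12,7)·2^(1−C(7,2)) = 99/131072 ≈ 0.0008.


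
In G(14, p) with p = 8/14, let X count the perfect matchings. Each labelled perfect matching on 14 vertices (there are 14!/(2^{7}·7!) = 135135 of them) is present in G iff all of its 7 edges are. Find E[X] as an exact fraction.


K_14 has 14!/(2^{7}·7!) = 135135 labelled perfect matchings.
For each such perfect matching H, let X_H = 1 if all 7 edges of H are present in G. Then P[X_H = 1] = p^{7} = (4/7)^{7} = 16384/823543.
By linearity: E[X] = Σ_H E[X_H] = 135135 · p^{7} = 135135 · 16384/823543 = 316293120/117649.
Numerically: E[X] ≈ 2.69e+03.

E[X] = 135135 · (4/7)^{7} = 316293120/117649 ≈ 2.69e+03.


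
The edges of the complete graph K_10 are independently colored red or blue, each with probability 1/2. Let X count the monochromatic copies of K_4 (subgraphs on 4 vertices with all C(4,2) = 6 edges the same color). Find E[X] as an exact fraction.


Let X = Σ_S X_S over the C(10, 4) = 210 subsets S of size 4, where X_S = 1 if the K_4 on S is monochromatic.
For a fixed S, the K_4 on S has C(4, 2) = 6 edges. P[all 6 edges red] = (1/2)^6, and likewise for blue, so P[monochromatic] = 2·(1/2)^6 = 2^{1 − 6} = 1/32.
By linearity of expectation: E[X] = C(10, 4) · 2^{1 − 6} = 210 · 1/32 = 105/16.
Numerically: E[X] ≈ 6.562500.

E[X] = C(10,4)·2^(1−C(4,2)) = 105/16 ≈ 6.562500.


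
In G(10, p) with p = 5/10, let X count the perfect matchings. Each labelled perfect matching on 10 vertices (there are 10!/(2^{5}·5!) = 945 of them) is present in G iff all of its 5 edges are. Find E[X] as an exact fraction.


K_10 has 10!/(2^{5}·5!) = 945 labelled perfect matchings.
For each such perfect matching H, let X_H = 1 if all 5 edges of H are present in G. Then P[X_H = 1] = p^{5} = (1/2)^{5} = 1/32.
Summing the indicators: E[X] = Σ_H E[X_H] = 945 · p^{5} = 945 · 1/32 = 945/32.
Numerically: E[X] ≈ 29.5312.

E[X] = 945 · (1/2)^{5} = 945/32 ≈ 29.5312.


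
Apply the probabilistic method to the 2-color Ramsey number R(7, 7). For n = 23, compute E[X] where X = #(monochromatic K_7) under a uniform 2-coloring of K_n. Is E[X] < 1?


E[X] = C(23, 7) · 2^{1 − 21} = 245157 · 2^{−20} = 245157/1048576.
As a reduced fraction: E[X] = 245157/1048576 ≈ 0.23380.
Is E[X] < 1? YES.
Since E[X] < 1, there exists a 2-coloring of K_{23} with no monochromatic K_7; hence R(7, 7) > 23.

E[X] = 245157/1048576 ≈ 0.23380; E[X] < 1, so R(7, 7) > 23.


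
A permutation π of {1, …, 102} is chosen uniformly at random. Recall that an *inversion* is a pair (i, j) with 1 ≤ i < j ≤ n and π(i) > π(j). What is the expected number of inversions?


Write X = Σ X_I over the C(102, 2) = 5151 pairs i < j, with X_I the indicator of one inversion.
There are 5151 indicators.
For each fixed pair i < j, the values π(i) and π(j) are two distinct elements of {1, …, 102} in uniformly random order; by symmetry P[π(i) > π(j)] = 1/2.
By linearity: E[X] = 5151 · (1/2) = C(102, 2) · (1/2) = 5151/2 = 5151/2 ≈ 2575.5000.

E[X] = 5151/2 = 2575.5000.


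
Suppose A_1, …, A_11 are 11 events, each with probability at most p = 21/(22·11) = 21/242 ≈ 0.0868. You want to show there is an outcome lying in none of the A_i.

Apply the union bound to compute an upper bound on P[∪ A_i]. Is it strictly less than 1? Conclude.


Union bound: P[∪_{i=1}^{11} A_i] ≤ Σ_i P[A_i] ≤ 11·p = 11·(21/242) = 21/22.
Numerically: 21/22 ≈ 0.9545.
Is 21/22 < 1? YES.
Since P[∪ A_i] ≤ 21/22 < 1, the complement has P[∩ A_i^c] ≥ 1 − 21/22 = 1/22 > 0, so some outcome avoids every A_i.

11·p = 21/22 ≈ 0.9545; existence CERTIFIED by the union bound.


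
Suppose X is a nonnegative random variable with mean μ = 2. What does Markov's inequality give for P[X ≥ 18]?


μ = E[X] = 2, a = 18.
Markov: P[X ≥ 18] ≤ μ/a = (2)/18 = 1/9.
Numerically: ≈ 0.111.
(Since a = 18 > μ = 2.000, the bound 1/9 is < 1 and informative.)

P[X ≥ 18] ≤ 1/9 ≈ 0.111.


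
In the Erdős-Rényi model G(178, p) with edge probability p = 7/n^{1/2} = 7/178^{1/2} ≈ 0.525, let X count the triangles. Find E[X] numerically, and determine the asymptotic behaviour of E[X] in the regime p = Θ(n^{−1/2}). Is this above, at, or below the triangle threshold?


Number of potential triangles: C(178, 3) = 924176.
Each occurs with probability p³ ≈ (0.525)³ ≈ 1.44432e-01.
By linearity: E[X] = C(178, 3)·p³ ≈ 924176 · 1.44432e-01 ≈ 133480.801.
Since α = 1/2 < 1, p = c/n^{1/2} ≫ 1/n is above the triangle threshold p ~ 1/n. Asymptotically E[X] ~ (c³/6)·n^{3(1−α)} = (7³/6)·n^{1.5} → ∞; triangles are abundant w.h.p.

E[X] ≈ 133480.801; in regime p = Θ(1/n^{1/2}) E[X] diverges (above the triangle threshold p ~ 1/n).


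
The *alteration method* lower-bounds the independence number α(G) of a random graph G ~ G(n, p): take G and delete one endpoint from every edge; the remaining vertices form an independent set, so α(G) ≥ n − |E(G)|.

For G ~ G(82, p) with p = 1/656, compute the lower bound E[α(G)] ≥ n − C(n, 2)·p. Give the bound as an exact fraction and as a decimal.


E[|E(G)|] = C(82, 2)·p = 3321 · (1/656) = 81/16.
E[α(G)] ≥ n − E[|E(G)|] = 82 − 81/16 = 1231/16.
Numerically: ≈ 76.93750.
(This is only a lower bound; the true E[α(G)] may be larger.)

E[α(G)] ≥ 1231/16 ≈ 76.93750.


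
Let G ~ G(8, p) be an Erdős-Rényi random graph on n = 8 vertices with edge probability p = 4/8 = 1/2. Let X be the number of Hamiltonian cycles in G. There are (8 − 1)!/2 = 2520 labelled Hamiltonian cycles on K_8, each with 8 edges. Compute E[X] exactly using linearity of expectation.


K_8 has (8 − 1)!/2 = 2520 labelled Hamiltonian cycles.
For each such Hamiltonian cycle H, let X_H = 1 if all 8 edges of H are present in G. Then P[X_H = 1] = p^{8} = (1/2)^{8} = 1/256.
By linearity of expectation: E[X] = Σ_H E[X_H] = 2520 · p^{8} = 2520 · 1/256 = 315/32.
Numerically: E[X] ≈ 9.844.

E[X] = 2520 · (1/2)^{8} = 315/32 ≈ 9.844.


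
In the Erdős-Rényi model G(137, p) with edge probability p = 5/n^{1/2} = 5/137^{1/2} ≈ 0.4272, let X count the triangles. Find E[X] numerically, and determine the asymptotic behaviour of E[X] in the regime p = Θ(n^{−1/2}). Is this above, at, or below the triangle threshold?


Number of potential triangles: C(137, 3) = 419220.
Each occurs with probability p³ ≈ (0.4272)³ ≈ 7.795234e-02.
By linearity: E[X] = C(137, 3)·p³ ≈ 419220 · 7.795234e-02 ≈ 32679.1804.
Since α = 1/2 < 1, p = c/n^{1/2} ≫ 1/n is above the triangle threshold p ~ 1/n. Asymptotically E[X] ~ (c³/6)·n^{3(1−α)} = (5³/6)·n^{1.5} → ∞; triangles are abundant w.h.p.

E[X] ≈ 32679.1804; in regime p = Θ(1/n^{1/2}) E[X] diverges (above the triangle threshold p ~ 1/n).


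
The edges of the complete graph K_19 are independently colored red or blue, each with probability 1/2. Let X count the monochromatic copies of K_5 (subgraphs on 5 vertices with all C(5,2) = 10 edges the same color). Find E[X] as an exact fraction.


Let X = Σ_S X_S over the C(19, 5) = 11628 subsets S of size 5, where X_S = 1 if the K_5 on S is monochromatic.
For a fixed S, the K_5 on S has C(5, 2) = 10 edges. P[all 10 edges red] = (1/2)^10, and likewise for blue, so P[monochromatic] = 2·(1/2)^10 = 2^{1 − 10} = 1/512.
By linearity: E[X] = C(19, 5) · 2^{1 − 10} = 11628 · 1/512 = 2907/128.
Numerically: E[X] ≈ 22.71094.

E[X] = C(19,5)·2^(1−C(5,2)) = 2907/128 ≈ 22.71094.


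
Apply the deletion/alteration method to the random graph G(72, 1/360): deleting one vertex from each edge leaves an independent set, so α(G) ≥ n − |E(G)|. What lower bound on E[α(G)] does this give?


E[|E(G)|] = C(72, 2)·p = 2556 · (1/360) = 71/10.
E[α(G)] ≥ n − E[|E(G)|] = 72 − 71/10 = 649/10.
Numerically: ≈ 64.90000.
(This is only a lower bound; the true E[α(G)] may be larger.)

E[α(G)] ≥ 649/10 ≈ 64.90000.


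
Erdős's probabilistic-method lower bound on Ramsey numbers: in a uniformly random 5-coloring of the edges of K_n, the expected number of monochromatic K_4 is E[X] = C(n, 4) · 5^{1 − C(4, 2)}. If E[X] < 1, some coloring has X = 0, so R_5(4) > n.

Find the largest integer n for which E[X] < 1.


We need C(n, 4) · 5^{1 − 6} < 1, i.e. C(n, 4) < 5^{6 − 1} = 3125.
Check values of n near the boundary:
  n = 16: C(16, 4) = 1820; 1820 < 3125? YES
  n = 17: C(17, 4) = 2380; 2380 < 3125? YES
  n = 18: C(18, 4) = 3060; 3060 < 3125? YES
  n = 19: C(19, 4) = 3876; 3876 < 3125? NO
  n = 20: C(20, 4) = 4845; 4845 < 3125? NO
  n = 21: C(21, 4) = 5985; 5985 < 3125? NO
The largest n with C(n, 4) < 3125 is n = 18 (where E[X] = 612/625 ≈ 0.979200). Hence R_5(4) > 18, i.e. R_5(4) ≥ 19.

Largest n = 18; hence R_5(4) > 18.


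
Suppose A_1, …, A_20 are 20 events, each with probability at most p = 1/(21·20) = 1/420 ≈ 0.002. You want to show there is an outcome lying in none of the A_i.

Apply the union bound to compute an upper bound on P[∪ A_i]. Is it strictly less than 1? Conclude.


Union bound: P[∪_{i=1}^{20} A_i] ≤ Σ_i P[A_i] ≤ 20·p = 20·(1/420) = 1/21.
Numerically: 1/21 ≈ 0.048.
Is 1/21 < 1? YES.
Since P[∪ A_i] ≤ 1/21 < 1, the complement has P[∩ A_i^c] ≥ 1 − 1/21 = 20/21 > 0, so some outcome avoids every A_i.

20·p = 1/21 ≈ 0.048; existence CERTIFIED by the union bound.


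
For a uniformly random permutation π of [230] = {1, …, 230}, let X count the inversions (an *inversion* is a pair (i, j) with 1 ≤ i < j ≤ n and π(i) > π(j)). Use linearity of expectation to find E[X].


Write X = Σ X_I over the C(230, 2) = 26335 pairs i < j, with X_I the indicator of one inversion.
There are 26335 indicators.
For each fixed pair i < j, the values π(i) and π(j) are two distinct elements of {1, …, 230} in uniformly random order; by symmetry P[π(i) > π(j)] = 1/2.
By linearity: E[X] = 26335 · (1/2) = C(230, 2) · (1/2) = 26335/2 = 26335/2 ≈ 13167.500.

E[X] = 26335/2 = 13167.500.


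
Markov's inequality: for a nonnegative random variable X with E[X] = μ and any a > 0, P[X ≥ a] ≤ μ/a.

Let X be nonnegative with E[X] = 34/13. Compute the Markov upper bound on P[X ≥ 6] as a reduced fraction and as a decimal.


μ = E[X] = 34/13, a = 6.
Markov: P[X ≥ 6] ≤ μ/a = (34/13)/6 = 17/39.
Numerically: ≈ 0.435897.
(Since a = 6 > μ = 2.615385, the bound 17/39 is < 1 and informative.)

P[X ≥ 6] ≤ 17/39 ≈ 0.435897.


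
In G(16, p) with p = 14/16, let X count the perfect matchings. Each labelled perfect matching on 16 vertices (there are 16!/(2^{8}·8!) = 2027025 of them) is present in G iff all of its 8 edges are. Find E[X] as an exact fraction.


K_16 has 16!/(2^{8}·8!) = 2027025 labelled perfect matchings.
For each such perfect matching H, let X_H = 1 if all 8 edges of H are present in G. Then P[X_H = 1] = p^{8} = (7/8)^{8} = 5764801/16777216.
By linearity of expectation: E[X] = Σ_H E[X_H] = 2027025 · p^{8} = 2027025 · 5764801/16777216 = 11685395747025/16777216.
Numerically: E[X] ≈ 6.965e+05.

E[X] = 2027025 · (7/8)^{8} = 11685395747025/16777216 ≈ 6.965e+05.


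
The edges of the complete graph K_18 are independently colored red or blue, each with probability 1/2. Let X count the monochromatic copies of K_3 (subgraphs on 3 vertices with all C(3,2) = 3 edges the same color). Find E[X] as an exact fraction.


Let X = Σ_S X_S over the C(18, 3) = 816 subsets S of size 3, where X_S = 1 if the K_3 on S is monochromatic.
For a fixed S, the K_3 on S has C(3, 2) = 3 edges. P[all 3 edges red] = (1/2)^3, and likewise for blue, so P[monochromatic] = 2·(1/2)^3 = 2^{1 − 3} = 1/4.
Summing: E[X] = C(18, 3) · 2^{1 − 3} = 816 · 1/4 = 204.
Numerically: E[X] ≈ 204.0000.

E[X] = C(18,3)·2^(1−C(3,2)) = 204 ≈ 204.0000.


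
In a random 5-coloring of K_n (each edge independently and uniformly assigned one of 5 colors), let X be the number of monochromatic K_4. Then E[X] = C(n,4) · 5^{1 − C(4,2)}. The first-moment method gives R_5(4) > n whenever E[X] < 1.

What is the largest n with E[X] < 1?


We need C(n, 4) · 5^{1 − 6} < 1, i.e. C(n, 4) < 5^{6 − 1} = 3125.
Check values of n near the boundary:
  n = 17: C(17, 4) = 2380; 2380 < 3125? YES
  n = 18: C(18, 4) = 3060; 3060 < 3125? YES
  n = 19: C(19, 4) = 3876; 3876 < 3125? NO
The largest n with C(n, 4) < 3125 is n = 18 (where E[X] = 612/625 ≈ 0.97920). Hence R_5(4) > 18, i.e. R_5(4) ≥ 19.

Largest n = 18; hence R_5(4) > 18.


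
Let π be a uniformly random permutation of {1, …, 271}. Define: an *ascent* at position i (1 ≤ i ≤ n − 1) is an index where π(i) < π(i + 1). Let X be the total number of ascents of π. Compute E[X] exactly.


Write X = Σ X_I over i = 1, …, 270, with X_I the indicator of one ascent.
There are 270 indicators.
For each fixed i, the pair (π(i), π(i+1)) is a uniformly random ordered pair of distinct values from {1, …, 271}; by symmetry P[π(i) < π(i+1)] = 1/2.
By linearity: E[X] = 270 · (1/2) = (271 − 1) · (1/2) = 135 ≈ 135.00000.

E[X] = 135 = 135.00000.


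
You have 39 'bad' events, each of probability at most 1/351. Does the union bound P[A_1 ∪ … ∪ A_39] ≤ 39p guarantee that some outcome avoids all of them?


Union bound: P[∪_{i=1}^{39} A_i] ≤ Σ_i P[A_i] ≤ 39·p = 39·(1/351) = 1/9.
Numerically: 1/9 ≈ 0.1111.
Is 1/9 < 1? YES.
Since P[∪ A_i] ≤ 1/9 < 1, the complement has P[∩ A_i^c] ≥ 1 − 1/9 = 8/9 > 0, so some outcome avoids every A_i.

39·p = 1/9 ≈ 0.1111; existence CERTIFIED by the union bound.


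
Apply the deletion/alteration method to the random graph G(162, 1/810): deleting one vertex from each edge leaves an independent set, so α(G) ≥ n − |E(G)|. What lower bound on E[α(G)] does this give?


E[|E(G)|] = C(162, 2)·p = 13041 · (1/810) = 161/10.
E[α(G)] ≥ n − E[|E(G)|] = 162 − 161/10 = 1459/10.
Numerically: ≈ 145.900.
(This is only a lower bound; the true E[α(G)] may be larger.)

E[α(G)] ≥ 1459/10 ≈ 145.900.


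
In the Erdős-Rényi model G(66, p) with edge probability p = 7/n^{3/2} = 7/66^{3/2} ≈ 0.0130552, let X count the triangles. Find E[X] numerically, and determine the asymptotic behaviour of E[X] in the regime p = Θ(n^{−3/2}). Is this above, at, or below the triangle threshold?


Number of potential triangles: C(66, 3) = 45760.
Each occurs with probability p³ ≈ (0.0130552)³ ≈ 2.22508400e-06.
By linearity: E[X] = C(66, 3)·p³ ≈ 45760 · 2.22508400e-06 ≈ 0.101820.
Since α = 3/2 > 1, p = c/n^{3/2} = o(1/n) is below the triangle threshold p ~ 1/n. Asymptotically E[X] ~ (c³/6)·n^{3(1−α)} = (7³/6)·n^{-1.5} → 0, so by Markov's inequality G has no triangles w.h.p.

E[X] ≈ 0.101820; in regime p = Θ(1/n^{3/2}) E[X] tends to 0 (below the triangle threshold p ~ 1/n).


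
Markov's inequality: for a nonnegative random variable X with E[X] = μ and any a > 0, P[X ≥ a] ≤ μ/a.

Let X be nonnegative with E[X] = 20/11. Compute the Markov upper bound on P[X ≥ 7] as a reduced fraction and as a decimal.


μ = E[X] = 20/11, a = 7.
Markov: P[X ≥ 7] ≤ μ/a = (20/11)/7 = 20/77.
Numerically: ≈ 0.259740.
(Since a = 7 > μ = 1.818182, the bound 20/77 is < 1 and informative.)

P[X ≥ 7] ≤ 20/77 ≈ 0.259740.


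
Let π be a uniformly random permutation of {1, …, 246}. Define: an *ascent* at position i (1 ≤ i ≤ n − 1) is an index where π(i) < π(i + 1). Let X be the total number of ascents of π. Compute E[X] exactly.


Write X = Σ X_I over i = 1, …, 245, with X_I the indicator of one ascent.
There are 245 indicators.
For each fixed i, the pair (π(i), π(i+1)) is a uniformly random ordered pair of distinct values from {1, …, 246}; by symmetry P[π(i) < π(i+1)] = 1/2.
By linearity: E[X] = 245 · (1/2) = (246 − 1) · (1/2) = 245/2 ≈ 122.50000.

E[X] = 245/2 = 122.50000.


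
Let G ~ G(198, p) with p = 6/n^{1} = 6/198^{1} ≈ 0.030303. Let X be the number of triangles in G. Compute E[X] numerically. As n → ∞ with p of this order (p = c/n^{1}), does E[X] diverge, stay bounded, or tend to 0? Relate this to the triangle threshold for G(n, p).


Number of potential triangles: C(198, 3) = 1274196.
Each occurs with probability p³ ≈ (0.030303)³ ≈ 2.78264741e-05.
By linearity: E[X] = C(198, 3)·p³ ≈ 1274196 · 2.78264741e-05 ≈ 35.456382.
Here α = 1, so p = 6/n is exactly at the triangle threshold p ~ 1/n. Asymptotically E[X] → c³/6 = 6³/6 = 36 ≈ 36.000000, a bounded constant. In this regime the triangle count is asymptotically Poisson(c³/6).

E[X] ≈ 35.456382; in regime p = Θ(1/n^{1}) E[X] stays bounded (at the triangle threshold p ~ 1/n).


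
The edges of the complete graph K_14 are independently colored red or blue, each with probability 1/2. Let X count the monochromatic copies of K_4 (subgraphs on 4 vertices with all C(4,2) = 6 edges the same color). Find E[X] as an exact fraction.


Let X = Σ_S X_S over the C(14, 4) = 1001 subsets S of size 4, where X_S = 1 if the K_4 on S is monochromatic.
For a fixed S, the K_4 on S has C(4, 2) = 6 edges. P[all 6 edges red] = (1/2)^6, and likewise for blue, so P[monochromatic] = 2·(1/2)^6 = 2^{1 − 6} = 1/32.
By linearity: E[X] = C(14, 4) · 2^{1 − 6} = 1001 · 1/32 = 1001/32.
Numerically: E[X] ≈ 31.28125.

E[X] = C(14,4)·2^(1−C(4,2)) = 1001/32 ≈ 31.28125.


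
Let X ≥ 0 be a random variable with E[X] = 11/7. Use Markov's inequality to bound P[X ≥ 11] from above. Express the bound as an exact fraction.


μ = E[X] = 11/7, a = 11.
Markov: P[X ≥ 11] ≤ μ/a = (11/7)/11 = 1/7.
Numerically: ≈ 0.142857.
(Since a = 11 > μ = 1.571429, the bound 1/7 is < 1 and informative.)

P[X ≥ 11] ≤ 1/7 ≈ 0.142857.


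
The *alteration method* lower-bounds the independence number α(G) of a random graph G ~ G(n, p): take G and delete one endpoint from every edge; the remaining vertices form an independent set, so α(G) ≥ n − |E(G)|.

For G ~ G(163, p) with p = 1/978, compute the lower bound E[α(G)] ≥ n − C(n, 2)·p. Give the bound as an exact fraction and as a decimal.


E[|E(G)|] = C(163, 2)·p = 13203 · (1/978) = 27/2.
E[α(G)] ≥ n − E[|E(G)|] = 163 − 27/2 = 299/2.
Numerically: ≈ 149.500000.
(This is only a lower bound; the true E[α(G)] may be larger.)

E[α(G)] ≥ 299/2 ≈ 149.500000.


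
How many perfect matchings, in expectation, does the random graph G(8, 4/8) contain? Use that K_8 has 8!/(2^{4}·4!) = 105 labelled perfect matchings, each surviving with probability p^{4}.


K_8 has 8!/(2^{4}·4!) = 105 labelled perfect matchings.
For each such perfect matching H, let X_H = 1 if all 4 edges of H are present in G. Then P[X_H = 1] = p^{4} = (1/2)^{4} = 1/16.
Summing the indicators: E[X] = Σ_H E[X_H] = 105 · p^{4} = 105 · 1/16 = 105/16.
Numerically: E[X] ≈ 6.56.

E[X] = 105 · (1/2)^{4} = 105/16 ≈ 6.56.


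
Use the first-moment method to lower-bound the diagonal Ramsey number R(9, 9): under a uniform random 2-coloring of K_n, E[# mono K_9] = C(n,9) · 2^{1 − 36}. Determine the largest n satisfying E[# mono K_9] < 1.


We need C(n, 9) · 2^{1 − 36} < 1, i.e. C(n, 9) < 2^{36 − 1} = 34359738368.
Check values of n near the boundary:
  n = 60: C(60, 9) = 14783142660; 14783142660 < 34359738368? YES
  n = 61: C(61, 9) = 17341763505; 17341763505 < 34359738368? YES
  n = 62: C(62, 9) = 20286591270; 20286591270 < 34359738368? YES
  n = 63: C(63, 9) = 23667689815; 23667689815 < 34359738368? YES
  n = 64: C(64, 9) = 27540584512; 27540584512 < 34359738368? YES
  n = 65: C(65, 9) = 31966749880; 31966749880 < 34359738368? YES
  n = 66: C(66, 9) = 37014131440; 37014131440 < 34359738368? NO
  n = 67: C(67, 9) = 42757703560; 42757703560 < 34359738368? NO
The largest n with C(n, 9) < 34359738368 is n = 65 (where E[X] = 3995843735/4294967296 ≈ 0.930). Hence R(9, 9) > 65, i.e. R(9, 9) ≥ 66.

Largest n = 65; hence R(9, 9) > 65.


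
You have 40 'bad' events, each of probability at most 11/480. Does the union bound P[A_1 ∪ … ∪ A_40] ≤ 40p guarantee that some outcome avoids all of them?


Union bound: P[∪_{i=1}^{40} A_i] ≤ Σ_i P[A_i] ≤ 40·p = 40·(11/480) = 11/12.
Numerically: 11/12 ≈ 0.917.
Is 11/12 < 1? YES.
Since P[∪ A_i] ≤ 11/12 < 1, the complement has P[∩ A_i^c] ≥ 1 − 11/12 = 1/12 > 0, so some outcome avoids every A_i.

40·p = 11/12 ≈ 0.917; existence CERTIFIED by the union bound.


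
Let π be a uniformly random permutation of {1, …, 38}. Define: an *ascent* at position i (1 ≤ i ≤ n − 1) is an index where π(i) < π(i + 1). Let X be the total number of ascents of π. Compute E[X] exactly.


Write X = Σ X_I over i = 1, …, 37, with X_I the indicator of one ascent.
There are 37 indicators.
For each fixed i, the pair (π(i), π(i+1)) is a uniformly random ordered pair of distinct values from {1, …, 38}; by symmetry P[π(i) < π(i+1)] = 1/2.
By linearity: E[X] = 37 · (1/2) = (38 − 1) · (1/2) = 37/2 ≈ 18.50000.

E[X] = 37/2 = 18.50000.


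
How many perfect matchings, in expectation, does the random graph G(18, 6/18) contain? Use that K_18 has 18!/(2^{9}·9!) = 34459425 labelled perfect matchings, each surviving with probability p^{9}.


K_18 has 18!/(2^{9}·9!) = 34459425 labelled perfect matchings.
For each such perfect matching H, let X_H = 1 if all 9 edges of H are present in G. Then P[X_H = 1] = p^{9} = (1/3)^{9} = 1/19683.
Summing the indicators: E[X] = Σ_H E[X_H] = 34459425 · p^{9} = 34459425 · 1/19683 = 425425/243.
Numerically: E[X] ≈ 1.75e+03.

E[X] = 34459425 · (1/3)^{9} = 425425/243 ≈ 1.75e+03.


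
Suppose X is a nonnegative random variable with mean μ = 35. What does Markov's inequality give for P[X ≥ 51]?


μ = E[X] = 35, a = 51.
Markov: P[X ≥ 51] ≤ μ/a = (35)/51 = 35/51.
Numerically: ≈ 0.68627.
(Since a = 51 > μ = 35.00000, the bound 35/51 is < 1 and informative.)

P[X ≥ 51] ≤ 35/51 ≈ 0.68627.


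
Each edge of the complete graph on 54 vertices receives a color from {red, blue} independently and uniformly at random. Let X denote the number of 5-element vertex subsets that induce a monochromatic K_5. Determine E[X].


Let X = Σ_S X_S over the C(54, 5) = 3162510 subsets S of size 5, where X_S = 1 if the K_5 on S is monochromatic.
For a fixed S, the K_5 on S has C(5, 2) = 10 edges. P[all 10 edges red] = (1/2)^10, and likewise for blue, so P[monochromatic] = 2·(1/2)^10 = 2^{1 − 10} = 1/512.
By linearity: E[X] = C(54, 5) · 2^{1 − 10} = 3162510 · 1/512 = 1581255/256.
Numerically: E[X] ≈ 6176.777344.

E[X] = C(54,5)·2^(1−C(5,2)) = 1581255/256 ≈ 6176.777344.


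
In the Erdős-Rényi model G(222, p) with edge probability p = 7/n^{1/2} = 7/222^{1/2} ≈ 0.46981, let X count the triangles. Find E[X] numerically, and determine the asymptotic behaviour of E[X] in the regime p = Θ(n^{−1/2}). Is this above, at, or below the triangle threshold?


Number of potential triangles: C(222, 3) = 1798940.
Each occurs with probability p³ ≈ (0.46981)³ ≈ 1.0369663e-01.
By linearity: E[X] = C(222, 3)·p³ ≈ 1798940 · 1.0369663e-01 ≈ 186544.02233.
Since α = 1/2 < 1, p = c/n^{1/2} ≫ 1/n is above the triangle threshold p ~ 1/n. Asymptotically E[X] ~ (c³/6)·n^{3(1−α)} = (7³/6)·n^{1.5} → ∞; triangles are abundant w.h.p.

E[X] ≈ 186544.02233; in regime p = Θ(1/n^{1/2}) E[X] diverges (above the triangle threshold p ~ 1/n).


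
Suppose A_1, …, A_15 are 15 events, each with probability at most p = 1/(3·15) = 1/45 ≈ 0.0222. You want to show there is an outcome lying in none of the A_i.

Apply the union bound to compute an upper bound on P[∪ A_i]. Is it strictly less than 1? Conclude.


Union bound: P[∪_{i=1}^{15} A_i] ≤ Σ_i P[A_i] ≤ 15·p = 15·(1/45) = 1/3.
Numerically: 1/3 ≈ 0.3333.
Is 1/3 < 1? YES.
Since P[∪ A_i] ≤ 1/3 < 1, the complement has P[∩ A_i^c] ≥ 1 − 1/3 = 2/3 > 0, so some outcome avoids every A_i.

15·p = 1/3 ≈ 0.3333; existence CERTIFIED by the union bound.


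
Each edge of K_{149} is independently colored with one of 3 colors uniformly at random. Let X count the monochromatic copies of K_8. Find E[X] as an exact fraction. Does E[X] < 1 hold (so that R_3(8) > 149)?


E[X] = C(149, 8) · 3^{1 − 28} = 4976826800946 · 3^{−27} = 4976826800946/7625597484987.
As a reduced fraction: E[X] = 1658942266982/2541865828329 ≈ 0.652647.
Is E[X] < 1? YES.
Since E[X] < 1, there exists a 3-coloring of K_{149} with no monochromatic K_8; hence R_3(8) > 149.

E[X] = 1658942266982/2541865828329 ≈ 0.652647; E[X] < 1, so R_3(8) > 149.


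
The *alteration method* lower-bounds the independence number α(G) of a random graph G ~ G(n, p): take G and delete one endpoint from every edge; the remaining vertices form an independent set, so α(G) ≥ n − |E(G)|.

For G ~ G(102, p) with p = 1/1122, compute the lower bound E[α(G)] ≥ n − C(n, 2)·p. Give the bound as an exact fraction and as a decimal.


E[|E(G)|] = C(102, 2)·p = 5151 · (1/1122) = 101/22.
E[α(G)] ≥ n − E[|E(G)|] = 102 − 101/22 = 2143/22.
Numerically: ≈ 97.40909.
(This is only a lower bound; the true E[α(G)] may be larger.)

E[α(G)] ≥ 2143/22 ≈ 97.40909.


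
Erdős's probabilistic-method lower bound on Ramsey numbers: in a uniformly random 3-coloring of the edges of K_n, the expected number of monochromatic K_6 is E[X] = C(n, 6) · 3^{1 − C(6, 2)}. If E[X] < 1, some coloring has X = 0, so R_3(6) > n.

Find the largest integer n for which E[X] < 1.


We need C(n, 6) · 3^{1 − 15} < 1, i.e. C(n, 6) < 3^{15 − 1} = 4782969.
Check values of n near the boundary:
  n = 35: C(35, 6) = 1623160; 1623160 < 4782969? YES
  n = 36: C(36, 6) = 1947792; 1947792 < 4782969? YES
  n = 37: C(37, 6) = 2324784; 2324784 < 4782969? YES
  n = 38: C(38, 6) = 2760681; 2760681 < 4782969? YES
  n = 39: C(39, 6) = 3262623; 3262623 < 4782969? YES
  n = 40: C(40, 6) = 3838380; 3838380 < 4782969? YES
  n = 41: C(41, 6) = 4496388; 4496388 < 4782969? YES
  n = 42: C(42, 6) = 5245786; 5245786 < 4782969? NO
The largest n with C(n, 6) < 4782969 is n = 41 (where E[X] = 1498796/1594323 ≈ 0.9400830). Hence R_3(6) > 41, i.e. R_3(6) ≥ 42.

Largest n = 41; hence R_3(6) > 41.


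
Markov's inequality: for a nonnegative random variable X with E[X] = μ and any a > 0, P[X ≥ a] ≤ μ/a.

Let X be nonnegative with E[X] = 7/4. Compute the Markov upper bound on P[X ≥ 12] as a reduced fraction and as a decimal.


μ = E[X] = 7/4, a = 12.
Markov: P[X ≥ 12] ≤ μ/a = (7/4)/12 = 7/48.
Numerically: ≈ 0.14583.
(Since a = 12 > μ = 1.75000, the bound 7/48 is < 1 and informative.)

P[X ≥ 12] ≤ 7/48 ≈ 0.14583.


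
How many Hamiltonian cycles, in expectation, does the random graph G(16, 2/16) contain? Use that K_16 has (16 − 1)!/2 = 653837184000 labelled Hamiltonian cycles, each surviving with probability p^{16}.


K_16 has (16 − 1)!/2 = 653837184000 labelled Hamiltonian cycles.
For each such Hamiltonian cycle H, let X_H = 1 if all 16 edges of H are present in G. Then P[X_H = 1] = p^{16} = (1/8)^{16} = 1/281474976710656.
By linearity: E[X] = Σ_H E[X_H] = 653837184000 · p^{16} = 653837184000 · 1/281474976710656 = 638512875/274877906944.
Numerically: E[X] ≈ 0.002323.

E[X] = 653837184000 · (1/8)^{16} = 638512875/274877906944 ≈ 0.002323.


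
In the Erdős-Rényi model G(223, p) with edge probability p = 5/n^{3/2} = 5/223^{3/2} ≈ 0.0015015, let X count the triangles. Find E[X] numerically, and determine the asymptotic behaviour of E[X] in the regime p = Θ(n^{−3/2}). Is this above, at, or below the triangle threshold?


Number of potential triangles: C(223, 3) = 1823471.
Each occurs with probability p³ ≈ (0.0015015)³ ≈ 3.3848399e-09.
By linearity: E[X] = C(223, 3)·p³ ≈ 1823471 · 3.3848399e-09 ≈ 0.00617.
Since α = 3/2 > 1, p = c/n^{3/2} = o(1/n) is below the triangle threshold p ~ 1/n. Asymptotically E[X] ~ (c³/6)·n^{3(1−α)} = (5³/6)·n^{-1.5} → 0, so by Markov's inequality G has no triangles w.h.p.

E[X] ≈ 0.00617; in regime p = Θ(1/n^{3/2}) E[X] tends to 0 (below the triangle threshold p ~ 1/n).


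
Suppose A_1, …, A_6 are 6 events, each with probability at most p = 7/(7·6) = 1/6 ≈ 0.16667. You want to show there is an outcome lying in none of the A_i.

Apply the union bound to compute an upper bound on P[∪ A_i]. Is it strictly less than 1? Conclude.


Union bound: P[∪_{i=1}^{6} A_i] ≤ Σ_i P[A_i] ≤ 6·p = 6·(1/6) = 1.
Numerically: 1 ≈ 1.00000.
Is 1 < 1? NO.
Since the bound 1 is ≥ 1, the union bound is uninformative here; it does NOT by itself certify existence.

6·p = 1 ≈ 1.00000; existence NOT certified by the union bound.


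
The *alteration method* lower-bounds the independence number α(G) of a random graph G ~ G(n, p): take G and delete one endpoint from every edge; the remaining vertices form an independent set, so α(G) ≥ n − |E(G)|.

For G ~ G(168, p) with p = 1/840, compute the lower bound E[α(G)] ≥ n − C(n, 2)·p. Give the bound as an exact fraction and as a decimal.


E[|E(G)|] = C(168, 2)·p = 14028 · (1/840) = 167/10.
E[α(G)] ≥ n − E[|E(G)|] = 168 − 167/10 = 1513/10.
Numerically: ≈ 151.300000.
(This is only a lower bound; the true E[α(G)] may be larger.)

E[α(G)] ≥ 1513/10 ≈ 151.300000.


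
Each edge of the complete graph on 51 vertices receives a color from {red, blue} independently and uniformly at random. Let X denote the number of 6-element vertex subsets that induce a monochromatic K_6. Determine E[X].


Let X = Σ_S X_S over the C(51, 6) = 18009460 subsets S of size 6, where X_S = 1 if the K_6 on S is monochromatic.
For a fixed S, the K_6 on S has C(6, 2) = 15 edges. P[all 15 edges red] = (1/2)^15, and likewise for blue, so P[monochromatic] = 2·(1/2)^15 = 2^{1 − 15} = 1/16384.
By linearity: E[X] = C(51, 6) · 2^{1 − 15} = 18009460 · 1/16384 = 4502365/4096.
Numerically: E[X] ≈ 1099.210.

E[X] = C(51,6)·2^(1−C(6,2)) = 4502365/4096 ≈ 1099.210.
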